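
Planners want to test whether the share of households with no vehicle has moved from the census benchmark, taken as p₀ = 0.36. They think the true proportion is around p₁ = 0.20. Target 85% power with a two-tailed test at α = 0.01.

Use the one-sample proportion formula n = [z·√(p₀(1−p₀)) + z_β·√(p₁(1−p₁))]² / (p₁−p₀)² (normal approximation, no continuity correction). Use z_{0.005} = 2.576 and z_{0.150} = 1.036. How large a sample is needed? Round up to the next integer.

n = [z_{α/2}·√(p₀q₀) + z_β·√(p₁q₁)]² / (p₁ − p₀)²
  = [2.576·√(0.36·0.64) + 1.036·√(0.20·0.80)]² / (-0.16)²
  = [2.576·0.4800 + 1.036·0.4000]² / 0.0256
  = [1.6509]² / 0.0256
  = 106.46
Round up → n = 107.

n = 107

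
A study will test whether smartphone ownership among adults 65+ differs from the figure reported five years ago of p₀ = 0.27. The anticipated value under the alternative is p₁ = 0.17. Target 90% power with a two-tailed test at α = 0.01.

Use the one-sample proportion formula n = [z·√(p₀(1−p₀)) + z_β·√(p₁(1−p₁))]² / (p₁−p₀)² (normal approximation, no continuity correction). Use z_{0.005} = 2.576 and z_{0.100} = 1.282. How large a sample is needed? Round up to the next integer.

n = [z_{α/2}·√(p₀q₀) + z_β·√(p₁q₁)]² / (p₁ − p₀)²
  = [2.576·√(0.27·0.73) + 1.282·√(0.17·0.83)]² / (-0.10)²
  = [2.576·0.4440 + 1.282·0.3756]² / 0.0100
  = [1.6252]² / 0.0100
  = 264.13
Round up → n = 265.

n = 265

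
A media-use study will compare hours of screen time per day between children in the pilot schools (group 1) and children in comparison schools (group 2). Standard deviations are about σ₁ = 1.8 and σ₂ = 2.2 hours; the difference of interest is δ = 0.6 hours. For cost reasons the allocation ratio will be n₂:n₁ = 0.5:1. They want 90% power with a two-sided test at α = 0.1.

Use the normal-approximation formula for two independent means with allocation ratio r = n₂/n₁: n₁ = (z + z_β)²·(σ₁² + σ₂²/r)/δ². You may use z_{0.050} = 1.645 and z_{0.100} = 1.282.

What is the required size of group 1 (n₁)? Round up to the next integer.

n₁ = (z_{α/2} + z_β)² · (σ₁² + σ₂²/r) / δ²
   = (1.645 + 1.282)² · (1.8² + 2.2²/0.5) / 0.6²
   = 8.5673 · (3.24 + 9.68) / 0.36
   = 8.5673 · 12.92 / 0.36
   = 307.47
Round up → n₁ = 308; n₂ = r·n₁ = 0.5 × 308 = 154.

n₁ = 308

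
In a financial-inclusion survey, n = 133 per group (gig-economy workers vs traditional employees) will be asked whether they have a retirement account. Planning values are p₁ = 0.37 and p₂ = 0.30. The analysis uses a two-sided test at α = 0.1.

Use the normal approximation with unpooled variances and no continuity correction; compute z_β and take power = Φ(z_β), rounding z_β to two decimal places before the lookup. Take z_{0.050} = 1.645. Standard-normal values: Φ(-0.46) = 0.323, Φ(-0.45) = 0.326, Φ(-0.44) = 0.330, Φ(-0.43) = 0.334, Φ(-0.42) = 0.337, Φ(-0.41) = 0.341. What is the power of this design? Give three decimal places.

Power ≈ 0.334

z_β = |p₁−p₂|·√(n/[p₁q₁+p₂q₂]) − z_{α/2}
    = 0.07 · √(133/0.4431) − 1.645
    = 0.07 · 17.3251 − 1.645
    = 1.2128 − 1.645 = -0.4322 → -0.43
Power = Φ(-0.43) = 0.334.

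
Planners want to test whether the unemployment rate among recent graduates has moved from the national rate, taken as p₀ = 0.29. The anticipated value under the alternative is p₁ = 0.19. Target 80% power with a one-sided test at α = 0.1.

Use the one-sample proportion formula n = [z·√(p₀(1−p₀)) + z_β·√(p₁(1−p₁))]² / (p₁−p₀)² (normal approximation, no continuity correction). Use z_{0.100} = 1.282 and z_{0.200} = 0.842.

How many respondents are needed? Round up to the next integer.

n = [z_α·√(p₀q₀) + z_β·√(p₁q₁)]² / (p₁ − p₀)²
  = [1.282·√(0.29·0.71) + 0.842·√(0.19·0.81)]² / (-0.10)²
  = [1.282·0.4538 + 0.842·0.3923]² / 0.0100
  = [0.9120]² / 0.0100
  = 83.18
Round up → n = 84.

n = 84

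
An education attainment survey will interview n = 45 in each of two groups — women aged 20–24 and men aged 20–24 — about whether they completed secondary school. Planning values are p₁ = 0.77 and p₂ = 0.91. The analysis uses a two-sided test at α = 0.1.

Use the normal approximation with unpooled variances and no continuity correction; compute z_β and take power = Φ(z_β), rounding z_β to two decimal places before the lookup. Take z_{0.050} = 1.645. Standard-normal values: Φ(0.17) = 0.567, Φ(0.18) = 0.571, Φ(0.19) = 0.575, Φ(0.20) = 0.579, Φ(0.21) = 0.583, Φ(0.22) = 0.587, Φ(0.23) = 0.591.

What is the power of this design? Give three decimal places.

Power ≈ 0.579

z_β = |p₁−p₂|·√(n/[p₁q₁+p₂q₂]) − z_{α/2}
    = 0.14 · √(45/0.2590) − 1.645
    = 0.14 · 13.1812 − 1.645
    = 1.8454 − 1.645 = 0.2004 → 0.20
Power = Φ(0.20) = 0.579.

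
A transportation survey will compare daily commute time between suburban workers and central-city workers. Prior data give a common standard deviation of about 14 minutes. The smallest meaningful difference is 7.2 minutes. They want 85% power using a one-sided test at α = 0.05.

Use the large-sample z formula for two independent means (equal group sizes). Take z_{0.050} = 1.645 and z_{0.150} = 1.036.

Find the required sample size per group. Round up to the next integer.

n = 55 per group

n = (z_α + z_β)² · (σ₁² + σ₂²) / δ²
  = (1.645 + 1.036)² · (2·14² = 392) / 7.2²
  = 7.1878 · 392 / 51.84
  = 54.35
Round up → n = 55 per group.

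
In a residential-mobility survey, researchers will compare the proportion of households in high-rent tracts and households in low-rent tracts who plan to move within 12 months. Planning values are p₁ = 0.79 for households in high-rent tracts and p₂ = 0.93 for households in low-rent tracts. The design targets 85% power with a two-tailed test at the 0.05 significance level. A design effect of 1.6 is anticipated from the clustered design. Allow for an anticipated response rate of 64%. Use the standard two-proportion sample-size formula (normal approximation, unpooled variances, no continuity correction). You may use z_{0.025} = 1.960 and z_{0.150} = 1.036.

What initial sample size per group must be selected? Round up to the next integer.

n = (z_{α/2} + z_β)² · [p₁(1−p₁) + p₂(1−p₂)] / (p₁ − p₂)²
  = (1.960 + 1.036)² · (0.79·0.21 + 0.93·0.07) / (-0.14)²
  = (2.996)² · (0.1659 + 0.0651) / 0.0196
  = 8.9760 · 0.2310 / 0.0196
  = 105.79
Design effect: 1.6 × 105.79 = 169.26.
Adjust for 64% response: 169.26 / 0.64 = 264.47.
Round up → n = 265 per group.

n = 265 per group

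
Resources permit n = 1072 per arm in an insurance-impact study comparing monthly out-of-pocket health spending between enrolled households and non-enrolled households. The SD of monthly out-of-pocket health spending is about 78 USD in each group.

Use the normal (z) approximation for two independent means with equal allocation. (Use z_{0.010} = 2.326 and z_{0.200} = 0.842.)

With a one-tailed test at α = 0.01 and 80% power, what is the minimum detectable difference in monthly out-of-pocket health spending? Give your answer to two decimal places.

δ = (z_α + z_β) · √((σ₁²+σ₂²)/n)
  = (2.326 + 0.842) · √(12168/1072)
  = 3.168 · √11.3507
  = 3.168 · 3.3691
  = 10.6733

Minimum detectable difference ≈ 10.67 USD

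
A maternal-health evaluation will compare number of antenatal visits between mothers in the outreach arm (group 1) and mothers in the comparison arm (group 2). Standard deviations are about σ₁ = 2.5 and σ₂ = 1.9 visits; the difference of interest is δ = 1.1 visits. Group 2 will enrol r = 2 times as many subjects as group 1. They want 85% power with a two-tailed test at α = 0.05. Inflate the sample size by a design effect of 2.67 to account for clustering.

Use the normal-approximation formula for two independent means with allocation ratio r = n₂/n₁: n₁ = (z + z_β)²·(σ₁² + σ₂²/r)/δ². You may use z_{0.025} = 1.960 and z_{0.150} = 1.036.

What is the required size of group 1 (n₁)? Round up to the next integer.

n₁ = 160

n₁ = (z_{α/2} + z_β)² · (σ₁² + σ₂²/r) / δ²
   = (1.960 + 1.036)² · (2.5² + 1.9²/2) / 1.1²
   = 8.9760 · (6.25 + 1.805) / 1.21
   = 8.9760 · 8.055 / 1.21
   = 59.75
Design effect: 2.67 × 59.75 = 159.54.
Round up → n₁ = 160; n₂ = r·n₁ = 2 × 160 = 320.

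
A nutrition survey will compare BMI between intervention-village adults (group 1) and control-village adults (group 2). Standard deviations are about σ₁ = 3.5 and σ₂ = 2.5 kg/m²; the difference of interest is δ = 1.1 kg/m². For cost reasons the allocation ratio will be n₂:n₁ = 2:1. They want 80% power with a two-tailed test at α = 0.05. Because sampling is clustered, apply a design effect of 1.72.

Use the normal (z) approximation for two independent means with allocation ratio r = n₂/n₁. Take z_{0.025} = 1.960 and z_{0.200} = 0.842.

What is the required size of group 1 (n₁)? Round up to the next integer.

n₁ = 172

n₁ = (z_{α/2} + z_β)² · (σ₁² + σ₂²/r) / δ²
   = (1.960 + 0.842)² · (3.5² + 2.5²/2) / 1.1²
   = 7.8512 · (12.25 + 3.125) / 1.21
   = 7.8512 · 15.375 / 1.21
   = 99.76
Design effect: 1.72 × 99.76 = 171.59.
Round up → n₁ = 172; n₂ = r·n₁ = 2 × 172 = 344.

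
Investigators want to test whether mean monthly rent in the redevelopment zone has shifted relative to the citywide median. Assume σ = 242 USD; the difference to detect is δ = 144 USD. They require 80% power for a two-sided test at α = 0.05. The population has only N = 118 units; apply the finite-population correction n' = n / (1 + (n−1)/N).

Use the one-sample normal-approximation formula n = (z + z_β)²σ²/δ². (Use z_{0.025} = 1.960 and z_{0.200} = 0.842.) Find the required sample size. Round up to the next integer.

n = 19

n = (z_{α/2} + z_β)² · σ² / δ²
  = (1.960 + 0.842)² · 242² / 144²
  = 7.8512 · 58564 / 20736
  = 22.17
Finite-population correction (N = 118): 22.17 / (1 + (22.17 − 1)/118) = 18.80.
Round up → n = 19.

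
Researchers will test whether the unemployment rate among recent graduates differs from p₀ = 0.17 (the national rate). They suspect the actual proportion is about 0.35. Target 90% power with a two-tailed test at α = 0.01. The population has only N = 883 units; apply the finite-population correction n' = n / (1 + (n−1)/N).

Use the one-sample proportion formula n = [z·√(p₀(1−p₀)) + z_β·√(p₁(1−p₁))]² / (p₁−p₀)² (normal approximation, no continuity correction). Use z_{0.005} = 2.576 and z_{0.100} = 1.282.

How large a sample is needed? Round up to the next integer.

n = 71

n = [z_{α/2}·√(p₀q₀) + z_β·√(p₁q₁)]² / (p₁ − p₀)²
  = [2.576·√(0.17·0.83) + 1.282·√(0.35·0.65)]² / (0.18)²
  = [2.576·0.3756 + 1.282·0.4770]² / 0.0324
  = [1.5791]² / 0.0324
  = 76.96
Finite-population correction (N = 883): 76.96 / (1 + (76.96 − 1)/883) = 70.87.
Round up → n = 71.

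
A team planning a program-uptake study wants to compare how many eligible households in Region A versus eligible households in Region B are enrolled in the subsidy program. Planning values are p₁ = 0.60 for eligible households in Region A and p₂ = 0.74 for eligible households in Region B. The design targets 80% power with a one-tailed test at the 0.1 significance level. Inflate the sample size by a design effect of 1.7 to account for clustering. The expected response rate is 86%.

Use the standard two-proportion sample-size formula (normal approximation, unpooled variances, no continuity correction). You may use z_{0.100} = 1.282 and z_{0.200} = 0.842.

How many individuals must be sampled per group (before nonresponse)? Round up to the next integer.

n = 197 per group

n = (z_α + z_β)² · [p₁(1−p₁) + p₂(1−p₂)] / (p₁ − p₂)²
  = (1.282 + 0.842)² · (0.60·0.40 + 0.74·0.26) / (-0.14)²
  = (2.124)² · (0.2400 + 0.1924) / 0.0196
  = 4.5114 · 0.4324 / 0.0196
  = 99.53
Design effect: 1.7 × 99.53 = 169.20.
Adjust for 86% response: 169.20 / 0.86 = 196.74.
Round up → n = 197 per group.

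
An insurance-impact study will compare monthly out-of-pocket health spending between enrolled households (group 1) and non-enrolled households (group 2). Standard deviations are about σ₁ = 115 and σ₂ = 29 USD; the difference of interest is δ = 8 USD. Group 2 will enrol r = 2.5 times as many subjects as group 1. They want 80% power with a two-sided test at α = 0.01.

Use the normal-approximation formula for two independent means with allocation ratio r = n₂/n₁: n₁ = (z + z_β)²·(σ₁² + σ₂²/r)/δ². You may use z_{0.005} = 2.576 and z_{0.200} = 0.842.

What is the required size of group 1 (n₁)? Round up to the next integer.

n₁ = (z_{α/2} + z_β)² · (σ₁² + σ₂²/r) / δ²
   = (2.576 + 0.842)² · (115² + 29²/2.5) / 8²
   = 11.6827 · (13225 + 336.4) / 64
   = 11.6827 · 13561.4 / 64
   = 2475.53
Round up → n₁ = 2476; n₂ = r·n₁ = 2.5 × 2476 = 6190.

n₁ = 2476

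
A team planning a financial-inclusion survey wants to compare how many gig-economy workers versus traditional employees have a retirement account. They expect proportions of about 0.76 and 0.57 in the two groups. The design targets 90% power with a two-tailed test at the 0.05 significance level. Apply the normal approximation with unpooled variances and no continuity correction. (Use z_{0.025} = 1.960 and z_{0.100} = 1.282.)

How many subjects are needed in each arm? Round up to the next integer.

n = (z_{α/2} + z_β)² · [p₁(1−p₁) + p₂(1−p₂)] / (p₁ − p₂)²
  = (1.960 + 1.282)² · (0.76·0.24 + 0.57·0.43) / (0.19)²
  = (3.242)² · (0.1824 + 0.2451) / 0.0361
  = 10.5106 · 0.4275 / 0.0361
  = 124.47
Round up → n = 125 per group.

n = 125 per group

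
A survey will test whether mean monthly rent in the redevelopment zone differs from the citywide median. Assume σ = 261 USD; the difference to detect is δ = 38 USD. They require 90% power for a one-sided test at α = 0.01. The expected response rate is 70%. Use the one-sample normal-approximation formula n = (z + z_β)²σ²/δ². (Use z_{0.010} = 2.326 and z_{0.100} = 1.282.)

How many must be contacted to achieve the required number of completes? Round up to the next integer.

n = (z_α + z_β)² · σ² / δ²
  = (2.326 + 1.282)² · 261² / 38²
  = 13.0177 · 68121 / 1444
  = 614.11
Adjust for 70% response: 614.11 / 0.70 = 877.30.
Round up → n = 878.

n = 878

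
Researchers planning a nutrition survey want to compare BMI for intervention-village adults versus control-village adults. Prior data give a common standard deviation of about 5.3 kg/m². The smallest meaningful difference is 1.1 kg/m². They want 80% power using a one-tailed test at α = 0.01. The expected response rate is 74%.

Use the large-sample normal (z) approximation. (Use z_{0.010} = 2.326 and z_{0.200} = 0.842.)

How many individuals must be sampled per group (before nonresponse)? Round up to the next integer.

n = 630 per group

n = (z_α + z_β)² · (σ₁² + σ₂²) / δ²
  = (2.326 + 0.842)² · (2·5.3² = 56.18) / 1.1²
  = 10.0362 · 56.18 / 1.21
  = 465.98
Adjust for 74% response: 465.98 / 0.74 = 629.70.
Round up → n = 630 per group.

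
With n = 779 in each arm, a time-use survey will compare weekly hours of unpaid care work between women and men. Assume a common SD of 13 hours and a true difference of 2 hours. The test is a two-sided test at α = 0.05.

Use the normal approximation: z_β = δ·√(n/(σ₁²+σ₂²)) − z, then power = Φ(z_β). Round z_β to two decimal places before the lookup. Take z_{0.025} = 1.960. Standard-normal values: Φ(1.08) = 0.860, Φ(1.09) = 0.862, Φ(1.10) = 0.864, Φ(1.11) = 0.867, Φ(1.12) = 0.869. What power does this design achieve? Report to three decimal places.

Power ≈ 0.860

z_β = δ·√(n/(σ₁²+σ₂²)) − z_{α/2}
    = 2 · √(779/338) − 1.960
    = 2 · 1.51813 − 1.960
    = 3.0363 − 1.960 = 1.0763 → 1.08
Power = Φ(1.08) = 0.860.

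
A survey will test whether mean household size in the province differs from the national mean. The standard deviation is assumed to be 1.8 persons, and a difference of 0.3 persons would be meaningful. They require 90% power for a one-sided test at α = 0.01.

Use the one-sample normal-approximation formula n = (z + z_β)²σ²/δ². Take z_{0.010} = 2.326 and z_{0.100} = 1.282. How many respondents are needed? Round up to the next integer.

n = 469

n = (z_α + z_β)² · σ² / δ²
  = (2.326 + 1.282)² · 1.8² / 0.3²
  = 13.0177 · 3.24 / 0.09
  = 468.64
Round up → n = 469.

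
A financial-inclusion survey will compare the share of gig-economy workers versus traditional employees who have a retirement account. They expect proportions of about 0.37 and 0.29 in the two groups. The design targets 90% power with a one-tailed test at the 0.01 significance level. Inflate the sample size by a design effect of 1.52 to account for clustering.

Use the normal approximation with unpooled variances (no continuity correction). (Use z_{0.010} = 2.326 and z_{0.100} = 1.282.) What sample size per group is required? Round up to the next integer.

n = 1358 per group

n = (z_α + z_β)² · [p₁(1−p₁) + p₂(1−p₂)] / (p₁ − p₂)²
  = (2.326 + 1.282)² · (0.37·0.63 + 0.29·0.71) / (0.08)²
  = (3.608)² · (0.2331 + 0.2059) / 0.0064
  = 13.0177 · 0.4390 / 0.0064
  = 892.93
Design effect: 1.52 × 892.93 = 1357.25.
Round up → n = 1358 per group.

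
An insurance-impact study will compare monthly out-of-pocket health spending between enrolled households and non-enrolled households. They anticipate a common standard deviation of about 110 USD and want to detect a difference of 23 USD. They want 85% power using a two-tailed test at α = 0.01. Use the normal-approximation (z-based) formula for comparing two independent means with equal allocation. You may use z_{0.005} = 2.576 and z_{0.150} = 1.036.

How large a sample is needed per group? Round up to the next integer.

n = (z_{α/2} + z_β)² · (σ₁² + σ₂²) / δ²
  = (2.576 + 1.036)² · (2·110² = 24200) / 23²
  = 13.0465 · 24200 / 529
  = 596.84
Round up → n = 597 per group.

n = 597 per group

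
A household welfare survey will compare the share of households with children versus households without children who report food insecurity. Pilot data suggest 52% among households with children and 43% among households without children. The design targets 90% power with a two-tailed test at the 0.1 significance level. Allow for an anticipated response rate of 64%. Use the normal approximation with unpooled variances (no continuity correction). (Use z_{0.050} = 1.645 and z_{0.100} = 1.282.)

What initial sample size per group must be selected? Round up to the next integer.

n = 818 per group

n = (z_{α/2} + z_β)² · [p₁(1−p₁) + p₂(1−p₂)] / (p₁ − p₂)²
  = (1.645 + 1.282)² · (0.52·0.48 + 0.43·0.57) / (0.09)²
  = (2.927)² · (0.2496 + 0.2451) / 0.0081
  = 8.5673 · 0.4947 / 0.0081
  = 523.24
Adjust for 64% response: 523.24 / 0.64 = 817.57.
Round up → n = 818 per group.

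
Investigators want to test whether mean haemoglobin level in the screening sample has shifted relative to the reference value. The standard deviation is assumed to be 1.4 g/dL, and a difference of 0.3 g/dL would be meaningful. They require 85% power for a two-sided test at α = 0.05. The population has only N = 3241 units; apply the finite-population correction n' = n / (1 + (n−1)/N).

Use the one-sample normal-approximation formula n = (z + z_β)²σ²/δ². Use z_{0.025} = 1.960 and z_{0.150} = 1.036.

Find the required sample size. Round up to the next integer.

n = 185

n = (z_{α/2} + z_β)² · σ² / δ²
  = (1.960 + 1.036)² · 1.4² / 0.3²
  = 8.9760 · 1.96 / 0.09
  = 195.48
Finite-population correction (N = 3241): 195.48 / (1 + (195.48 − 1)/3241) = 184.41.
Round up → n = 185.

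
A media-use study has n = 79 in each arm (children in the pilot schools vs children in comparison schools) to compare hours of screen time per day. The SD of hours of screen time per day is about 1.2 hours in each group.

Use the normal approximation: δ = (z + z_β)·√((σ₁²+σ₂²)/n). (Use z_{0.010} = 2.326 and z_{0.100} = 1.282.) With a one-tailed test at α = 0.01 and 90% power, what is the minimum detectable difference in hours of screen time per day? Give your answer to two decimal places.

Minimum detectable difference ≈ 0.69 hours

δ = (z_α + z_β) · √((σ₁²+σ₂²)/n)
  = (2.326 + 1.282) · √(2.88/79)
  = 3.608 · √0.03646
  = 3.608 · 0.1909
  = 0.6889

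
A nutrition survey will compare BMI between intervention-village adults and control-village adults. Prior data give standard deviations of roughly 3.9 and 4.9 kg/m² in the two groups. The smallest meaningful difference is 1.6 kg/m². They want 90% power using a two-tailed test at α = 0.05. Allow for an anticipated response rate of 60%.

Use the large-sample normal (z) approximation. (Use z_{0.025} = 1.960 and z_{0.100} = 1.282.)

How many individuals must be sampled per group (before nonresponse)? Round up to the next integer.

n = 269 per group

n = (z_{α/2} + z_β)² · (σ₁² + σ₂²) / δ²
  = (1.960 + 1.282)² · (3.9² + 4.9² = 39.22) / 1.6²
  = 10.5106 · 39.22 / 2.56
  = 161.03
Adjust for 60% response: 161.03 / 0.60 = 268.38.
Round up → n = 269 per group.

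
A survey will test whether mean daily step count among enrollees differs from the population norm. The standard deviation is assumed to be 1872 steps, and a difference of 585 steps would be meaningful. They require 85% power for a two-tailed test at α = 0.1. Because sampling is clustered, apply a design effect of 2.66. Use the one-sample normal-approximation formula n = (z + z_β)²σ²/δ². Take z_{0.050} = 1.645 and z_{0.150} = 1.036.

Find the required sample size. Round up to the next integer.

n = (z_{α/2} + z_β)² · σ² / δ²
  = (1.645 + 1.036)² · 1872² / 585²
  = 7.1878 · 3504384 / 342225
  = 73.60
Design effect: 2.66 × 73.60 = 195.78.
Round up → n = 196.

n = 196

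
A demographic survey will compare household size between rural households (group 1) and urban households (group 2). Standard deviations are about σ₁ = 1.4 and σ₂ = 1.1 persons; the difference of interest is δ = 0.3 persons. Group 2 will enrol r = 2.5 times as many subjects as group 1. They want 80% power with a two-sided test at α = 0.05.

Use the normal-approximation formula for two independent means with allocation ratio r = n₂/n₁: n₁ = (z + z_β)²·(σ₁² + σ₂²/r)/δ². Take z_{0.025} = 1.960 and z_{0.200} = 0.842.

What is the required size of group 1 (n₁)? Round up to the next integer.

n₁ = (z_{α/2} + z_β)² · (σ₁² + σ₂²/r) / δ²
   = (1.960 + 0.842)² · (1.4² + 1.1²/2.5) / 0.3²
   = 7.8512 · (1.96 + 0.484) / 0.09
   = 7.8512 · 2.444 / 0.09
   = 213.20
Round up → n₁ = 214; n₂ = r·n₁ = 2.5 × 214 = 535.

n₁ = 214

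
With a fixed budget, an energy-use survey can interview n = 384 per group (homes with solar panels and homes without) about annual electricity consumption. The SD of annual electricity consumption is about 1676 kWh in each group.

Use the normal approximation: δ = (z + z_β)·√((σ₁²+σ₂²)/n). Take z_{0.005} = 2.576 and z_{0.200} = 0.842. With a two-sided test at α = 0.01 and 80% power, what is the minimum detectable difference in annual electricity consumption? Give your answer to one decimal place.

δ = (z_{α/2} + z_β) · √((σ₁²+σ₂²)/n)
  = (2.576 + 0.842) · √(5617952/384)
  = 3.418 · √14630.1
  = 3.418 · 120.9549
  = 413.4238

Minimum detectable difference ≈ 413.4 kWh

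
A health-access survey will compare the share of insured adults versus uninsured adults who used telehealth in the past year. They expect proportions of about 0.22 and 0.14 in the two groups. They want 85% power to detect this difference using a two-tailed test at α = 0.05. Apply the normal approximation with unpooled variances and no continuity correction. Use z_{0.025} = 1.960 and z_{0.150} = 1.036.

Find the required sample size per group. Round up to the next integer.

n = (z_{α/2} + z_β)² · [p₁(1−p₁) + p₂(1−p₂)] / (p₁ − p₂)²
  = (1.960 + 1.036)² · (0.22·0.78 + 0.14·0.86) / (0.08)²
  = (2.996)² · (0.1716 + 0.1204) / 0.0064
  = 8.9760 · 0.2920 / 0.0064
  = 409.53
Round up → n = 410 per group.

n = 410 per group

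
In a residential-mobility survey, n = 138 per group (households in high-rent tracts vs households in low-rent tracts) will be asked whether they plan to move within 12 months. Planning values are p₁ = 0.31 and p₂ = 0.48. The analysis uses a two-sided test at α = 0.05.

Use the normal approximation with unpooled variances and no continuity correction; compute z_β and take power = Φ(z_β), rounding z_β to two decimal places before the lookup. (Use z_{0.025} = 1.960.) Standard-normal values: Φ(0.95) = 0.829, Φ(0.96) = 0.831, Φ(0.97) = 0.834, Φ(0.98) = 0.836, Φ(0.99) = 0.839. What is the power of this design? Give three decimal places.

z_β = |p₁−p₂|·√(n/[p₁q₁+p₂q₂]) − z_{α/2}
    = 0.17 · √(138/0.4635) − 1.960
    = 0.17 · 17.2550 − 1.960
    = 2.9333 − 1.960 = 0.9733 → 0.97
Power = Φ(0.97) = 0.834.

Power ≈ 0.834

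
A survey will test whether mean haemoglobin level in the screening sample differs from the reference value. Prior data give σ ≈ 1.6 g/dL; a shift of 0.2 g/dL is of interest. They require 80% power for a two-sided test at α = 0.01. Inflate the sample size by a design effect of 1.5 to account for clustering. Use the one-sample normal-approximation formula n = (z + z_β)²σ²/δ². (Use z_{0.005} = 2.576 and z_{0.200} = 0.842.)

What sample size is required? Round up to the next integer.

n = (z_{α/2} + z_β)² · σ² / δ²
  = (2.576 + 0.842)² · 1.6² / 0.2²
  = 11.6827 · 2.56 / 0.04
  = 747.69
Design effect: 1.5 × 747.69 = 1121.54.
Round up → n = 1122.

n = 1122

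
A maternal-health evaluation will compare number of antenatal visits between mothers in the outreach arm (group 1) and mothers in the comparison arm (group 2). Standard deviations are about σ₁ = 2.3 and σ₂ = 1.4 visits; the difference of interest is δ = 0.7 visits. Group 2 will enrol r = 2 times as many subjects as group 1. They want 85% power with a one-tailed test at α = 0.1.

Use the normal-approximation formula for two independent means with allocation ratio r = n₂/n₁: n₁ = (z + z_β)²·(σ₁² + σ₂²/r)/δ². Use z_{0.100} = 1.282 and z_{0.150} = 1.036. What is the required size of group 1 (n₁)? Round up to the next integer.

n₁ = 69

n₁ = (z_α + z_β)² · (σ₁² + σ₂²/r) / δ²
   = (1.282 + 1.036)² · (2.3² + 1.4²/2) / 0.7²
   = 5.3731 · (5.29 + 0.98) / 0.49
   = 5.3731 · 6.27 / 0.49
   = 68.75
Round up → n₁ = 69; n₂ = r·n₁ = 2 × 69 = 138.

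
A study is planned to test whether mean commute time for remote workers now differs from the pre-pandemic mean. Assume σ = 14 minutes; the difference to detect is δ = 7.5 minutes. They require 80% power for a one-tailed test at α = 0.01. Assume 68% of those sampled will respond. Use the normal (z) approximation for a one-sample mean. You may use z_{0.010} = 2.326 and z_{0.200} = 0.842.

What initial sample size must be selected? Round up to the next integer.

n = 52

n = (z_α + z_β)² · σ² / δ²
  = (2.326 + 0.842)² · 14² / 7.5²
  = 10.0362 · 196 / 56.25
  = 34.97
Adjust for 68% response: 34.97 / 0.68 = 51.43.
Round up → n = 52.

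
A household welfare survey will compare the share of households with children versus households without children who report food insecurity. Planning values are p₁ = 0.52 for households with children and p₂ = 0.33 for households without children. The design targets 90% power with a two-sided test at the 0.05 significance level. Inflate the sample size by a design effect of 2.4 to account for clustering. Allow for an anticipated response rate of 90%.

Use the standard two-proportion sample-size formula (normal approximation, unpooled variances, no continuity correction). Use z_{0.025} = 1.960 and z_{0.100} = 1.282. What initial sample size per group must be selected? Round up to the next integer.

n = (z_{α/2} + z_β)² · [p₁(1−p₁) + p₂(1−p₂)] / (p₁ − p₂)²
  = (1.960 + 1.282)² · (0.52·0.48 + 0.33·0.67) / (0.19)²
  = (3.242)² · (0.2496 + 0.2211) / 0.0361
  = 10.5106 · 0.4707 / 0.0361
  = 137.04
Design effect: 2.4 × 137.04 = 328.91.
Adjust for 90% response: 328.91 / 0.90 = 365.45.
Round up → n = 366 per group.

n = 366 per group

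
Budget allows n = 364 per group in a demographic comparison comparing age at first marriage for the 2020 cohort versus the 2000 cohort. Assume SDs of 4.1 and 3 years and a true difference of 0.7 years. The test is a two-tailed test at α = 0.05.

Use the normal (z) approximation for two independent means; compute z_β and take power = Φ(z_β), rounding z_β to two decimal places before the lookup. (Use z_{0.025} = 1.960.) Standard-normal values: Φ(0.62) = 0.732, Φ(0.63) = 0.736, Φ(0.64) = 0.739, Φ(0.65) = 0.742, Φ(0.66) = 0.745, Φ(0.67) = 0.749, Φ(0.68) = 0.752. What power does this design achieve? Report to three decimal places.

z_β = δ·√(n/(σ₁²+σ₂²)) − z_{α/2}
    = 0.7 · √(364/25.81) − 1.960
    = 0.7 · 3.75540 − 1.960
    = 2.6288 − 1.960 = 0.6688 → 0.67
Power = Φ(0.67) = 0.749.

Power ≈ 0.749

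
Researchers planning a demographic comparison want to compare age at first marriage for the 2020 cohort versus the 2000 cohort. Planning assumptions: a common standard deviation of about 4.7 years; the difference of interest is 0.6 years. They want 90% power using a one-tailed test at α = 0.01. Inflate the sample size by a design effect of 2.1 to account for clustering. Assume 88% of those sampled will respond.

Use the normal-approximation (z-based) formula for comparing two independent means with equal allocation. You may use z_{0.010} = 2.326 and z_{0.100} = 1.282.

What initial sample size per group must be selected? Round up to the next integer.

n = 3813 per group

n = (z_α + z_β)² · (σ₁² + σ₂²) / δ²
  = (2.326 + 1.282)² · (2·4.7² = 44.18) / 0.6²
  = 13.0177 · 44.18 / 0.36
  = 1597.56
Design effect: 2.1 × 1597.56 = 3354.87.
Adjust for 88% response: 3354.87 / 0.88 = 3812.35.
Round up → n = 3813 per group.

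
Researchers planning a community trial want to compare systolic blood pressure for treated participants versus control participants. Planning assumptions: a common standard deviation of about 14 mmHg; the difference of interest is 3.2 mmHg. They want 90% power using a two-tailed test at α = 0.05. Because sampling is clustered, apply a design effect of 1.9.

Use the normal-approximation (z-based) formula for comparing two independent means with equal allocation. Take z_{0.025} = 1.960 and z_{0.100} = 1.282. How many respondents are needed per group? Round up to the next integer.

n = 765 per group

n = (z_{α/2} + z_β)² · (σ₁² + σ₂²) / δ²
  = (1.960 + 1.282)² · (2·14² = 392) / 3.2²
  = 10.5106 · 392 / 10.24
  = 402.36
Design effect: 1.9 × 402.36 = 764.48.
Round up → n = 765 per group.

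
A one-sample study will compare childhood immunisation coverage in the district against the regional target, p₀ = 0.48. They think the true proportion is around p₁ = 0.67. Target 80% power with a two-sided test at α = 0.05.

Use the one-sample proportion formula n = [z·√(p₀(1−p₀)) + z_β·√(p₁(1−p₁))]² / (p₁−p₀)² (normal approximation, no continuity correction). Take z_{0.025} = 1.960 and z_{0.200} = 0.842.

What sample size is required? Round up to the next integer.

n = 53

n = [z_{α/2}·√(p₀q₀) + z_β·√(p₁q₁)]² / (p₁ − p₀)²
  = [1.960·√(0.48·0.52) + 0.842·√(0.67·0.33)]² / (0.19)²
  = [1.960·0.4996 + 0.842·0.4702]² / 0.0361
  = [1.3751]² / 0.0361
  = 52.38
Round up → n = 53.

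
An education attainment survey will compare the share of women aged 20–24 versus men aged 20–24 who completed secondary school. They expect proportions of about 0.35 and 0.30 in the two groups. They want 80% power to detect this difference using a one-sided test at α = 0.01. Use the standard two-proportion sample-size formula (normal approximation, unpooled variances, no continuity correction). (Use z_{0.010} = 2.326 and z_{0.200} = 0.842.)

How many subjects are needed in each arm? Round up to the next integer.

n = (z_α + z_β)² · [p₁(1−p₁) + p₂(1−p₂)] / (p₁ − p₂)²
  = (2.326 + 0.842)² · (0.35·0.65 + 0.30·0.70) / (0.05)²
  = (3.168)² · (0.2275 + 0.2100) / 0.0025
  = 10.0362 · 0.4375 / 0.0025
  = 1756.34
Round up → n = 1757 per group.

n = 1757 per group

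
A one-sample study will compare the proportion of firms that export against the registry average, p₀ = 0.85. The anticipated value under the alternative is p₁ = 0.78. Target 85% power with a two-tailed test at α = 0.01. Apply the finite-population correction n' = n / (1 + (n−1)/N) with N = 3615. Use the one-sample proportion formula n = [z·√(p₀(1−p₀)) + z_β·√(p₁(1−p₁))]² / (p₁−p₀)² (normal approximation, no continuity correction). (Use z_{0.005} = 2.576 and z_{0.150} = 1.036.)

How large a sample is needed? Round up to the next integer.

n = 337

n = [z_{α/2}·√(p₀q₀) + z_β·√(p₁q₁)]² / (p₁ − p₀)²
  = [2.576·√(0.85·0.15) + 1.036·√(0.78·0.22)]² / (-0.07)²
  = [2.576·0.3571 + 1.036·0.4142]² / 0.0049
  = [1.3490]² / 0.0049
  = 371.37
Finite-population correction (N = 3615): 371.37 / (1 + (371.37 − 1)/3615) = 336.86.
Round up → n = 337.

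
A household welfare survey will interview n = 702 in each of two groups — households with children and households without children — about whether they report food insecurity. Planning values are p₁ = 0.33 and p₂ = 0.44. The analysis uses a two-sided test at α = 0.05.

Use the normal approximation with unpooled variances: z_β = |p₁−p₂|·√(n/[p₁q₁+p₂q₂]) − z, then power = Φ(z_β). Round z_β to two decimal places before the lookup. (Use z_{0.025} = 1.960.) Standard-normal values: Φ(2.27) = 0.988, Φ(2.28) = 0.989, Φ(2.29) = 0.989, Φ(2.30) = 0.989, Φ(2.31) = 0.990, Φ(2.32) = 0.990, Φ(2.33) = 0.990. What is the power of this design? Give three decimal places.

Power ≈ 0.989

z_β = |p₁−p₂|·√(n/[p₁q₁+p₂q₂]) − z_{α/2}
    = 0.11 · √(702/0.4675) − 1.960
    = 0.11 · 38.7505 − 1.960
    = 4.2626 − 1.960 = 2.3026 → 2.30
Power = Φ(2.30) = 0.989.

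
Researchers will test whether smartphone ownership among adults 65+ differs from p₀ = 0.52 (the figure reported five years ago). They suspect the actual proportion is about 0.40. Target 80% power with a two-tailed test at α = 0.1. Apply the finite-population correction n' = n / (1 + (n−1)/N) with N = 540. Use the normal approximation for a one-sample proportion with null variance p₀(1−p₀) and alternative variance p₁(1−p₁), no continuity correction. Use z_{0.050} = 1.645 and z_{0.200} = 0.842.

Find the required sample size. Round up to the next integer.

n = [z_{α/2}·√(p₀q₀) + z_β·√(p₁q₁)]² / (p₁ − p₀)²
  = [1.645·√(0.52·0.48) + 0.842·√(0.40·0.60)]² / (-0.12)²
  = [1.645·0.4996 + 0.842·0.4899]² / 0.0144
  = [1.2343]² / 0.0144
  = 105.80
Finite-population correction (N = 540): 105.80 / (1 + (105.80 − 1)/540) = 88.61.
Round up → n = 89.

n = 89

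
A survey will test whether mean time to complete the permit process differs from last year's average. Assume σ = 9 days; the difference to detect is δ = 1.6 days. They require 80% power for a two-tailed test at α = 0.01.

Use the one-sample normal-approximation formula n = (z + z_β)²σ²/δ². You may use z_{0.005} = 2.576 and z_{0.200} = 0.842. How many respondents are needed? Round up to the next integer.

n = (z_{α/2} + z_β)² · σ² / δ²
  = (2.576 + 0.842)² · 9² / 1.6²
  = 11.6827 · 81 / 2.56
  = 369.65
Round up → n = 370.

n = 370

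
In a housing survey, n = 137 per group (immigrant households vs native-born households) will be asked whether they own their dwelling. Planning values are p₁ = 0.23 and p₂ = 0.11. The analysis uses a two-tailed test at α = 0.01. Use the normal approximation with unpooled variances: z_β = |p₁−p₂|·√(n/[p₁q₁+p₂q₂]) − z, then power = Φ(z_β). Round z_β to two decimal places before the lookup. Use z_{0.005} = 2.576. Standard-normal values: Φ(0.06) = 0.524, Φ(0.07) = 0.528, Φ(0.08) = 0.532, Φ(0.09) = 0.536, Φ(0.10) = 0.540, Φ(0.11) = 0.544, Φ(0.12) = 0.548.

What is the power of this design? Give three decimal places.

Power ≈ 0.540

z_β = |p₁−p₂|·√(n/[p₁q₁+p₂q₂]) − z_{α/2}
    = 0.12 · √(137/0.2750) − 2.576
    = 0.12 · 22.3200 − 2.576
    = 2.6784 − 2.576 = 0.1024 → 0.10
Power = Φ(0.10) = 0.540.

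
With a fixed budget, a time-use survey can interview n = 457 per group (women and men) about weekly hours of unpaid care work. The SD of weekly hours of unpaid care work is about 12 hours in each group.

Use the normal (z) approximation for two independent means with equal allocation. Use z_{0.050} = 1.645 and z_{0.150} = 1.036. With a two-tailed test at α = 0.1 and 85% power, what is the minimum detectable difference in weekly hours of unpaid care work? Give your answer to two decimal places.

Minimum detectable difference ≈ 2.13 hours

δ = (z_{α/2} + z_β) · √((σ₁²+σ₂²)/n)
  = (1.645 + 1.036) · √(288/457)
  = 2.681 · √0.6302
  = 2.681 · 0.7938
  = 2.1283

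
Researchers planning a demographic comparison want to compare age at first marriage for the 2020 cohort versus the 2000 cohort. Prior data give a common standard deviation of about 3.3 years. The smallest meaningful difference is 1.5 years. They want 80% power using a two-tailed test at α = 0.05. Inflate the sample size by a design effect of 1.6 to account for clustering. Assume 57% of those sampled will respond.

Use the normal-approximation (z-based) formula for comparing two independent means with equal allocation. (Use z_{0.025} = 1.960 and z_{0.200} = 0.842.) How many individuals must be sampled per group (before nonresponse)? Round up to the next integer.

n = 214 per group

n = (z_{α/2} + z_β)² · (σ₁² + σ₂²) / δ²
  = (1.960 + 0.842)² · (2·3.3² = 21.78) / 1.5²
  = 7.8512 · 21.78 / 2.25
  = 76.00
Design effect: 1.6 × 76.00 = 121.60.
Adjust for 57% response: 121.60 / 0.57 = 213.33.
Round up → n = 214 per group.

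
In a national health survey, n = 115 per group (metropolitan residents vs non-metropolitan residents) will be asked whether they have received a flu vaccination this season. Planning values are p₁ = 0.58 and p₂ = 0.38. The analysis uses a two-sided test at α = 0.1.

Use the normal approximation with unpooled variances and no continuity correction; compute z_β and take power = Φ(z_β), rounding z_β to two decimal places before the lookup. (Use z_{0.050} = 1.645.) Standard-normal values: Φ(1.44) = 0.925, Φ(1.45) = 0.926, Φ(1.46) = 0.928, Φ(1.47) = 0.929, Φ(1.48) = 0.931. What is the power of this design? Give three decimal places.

z_β = |p₁−p₂|·√(n/[p₁q₁+p₂q₂]) − z_{α/2}
    = 0.20 · √(115/0.4792) − 1.645
    = 0.20 · 15.4914 − 1.645
    = 3.0983 − 1.645 = 1.4533 → 1.45
Power = Φ(1.45) = 0.926.

Power ≈ 0.926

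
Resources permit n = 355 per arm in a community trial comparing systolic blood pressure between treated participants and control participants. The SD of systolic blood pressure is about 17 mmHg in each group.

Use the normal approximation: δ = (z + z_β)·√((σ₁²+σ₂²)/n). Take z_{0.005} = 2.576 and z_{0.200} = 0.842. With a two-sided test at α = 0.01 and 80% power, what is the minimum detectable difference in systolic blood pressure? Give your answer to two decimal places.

δ = (z_{α/2} + z_β) · √((σ₁²+σ₂²)/n)
  = (2.576 + 0.842) · √(578/355)
  = 3.418 · √1.6282
  = 3.418 · 1.2760
  = 4.3614

Minimum detectable difference ≈ 4.36 mmHg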